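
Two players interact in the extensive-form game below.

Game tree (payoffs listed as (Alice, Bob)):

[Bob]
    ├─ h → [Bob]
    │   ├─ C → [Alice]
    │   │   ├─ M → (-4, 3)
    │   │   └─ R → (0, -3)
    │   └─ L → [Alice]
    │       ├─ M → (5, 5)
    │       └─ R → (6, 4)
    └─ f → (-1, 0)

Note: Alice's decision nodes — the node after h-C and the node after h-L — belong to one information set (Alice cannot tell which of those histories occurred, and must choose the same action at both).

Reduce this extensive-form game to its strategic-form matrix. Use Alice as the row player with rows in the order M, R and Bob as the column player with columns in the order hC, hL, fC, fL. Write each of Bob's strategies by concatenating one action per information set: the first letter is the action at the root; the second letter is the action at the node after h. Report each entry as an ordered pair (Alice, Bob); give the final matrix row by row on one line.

Row M: hC→(-4,3), hL→(5,5), fC→(-1,0), fL→(-1,0)
Row R: hC→(0,-3), hL→(6,4), fC→(-1,0), fL→(-1,0)

M: (-4,3) (5,5) (-1,0) (-1,0) | R: (0,-3) (6,4) (-1,0) (-1,0)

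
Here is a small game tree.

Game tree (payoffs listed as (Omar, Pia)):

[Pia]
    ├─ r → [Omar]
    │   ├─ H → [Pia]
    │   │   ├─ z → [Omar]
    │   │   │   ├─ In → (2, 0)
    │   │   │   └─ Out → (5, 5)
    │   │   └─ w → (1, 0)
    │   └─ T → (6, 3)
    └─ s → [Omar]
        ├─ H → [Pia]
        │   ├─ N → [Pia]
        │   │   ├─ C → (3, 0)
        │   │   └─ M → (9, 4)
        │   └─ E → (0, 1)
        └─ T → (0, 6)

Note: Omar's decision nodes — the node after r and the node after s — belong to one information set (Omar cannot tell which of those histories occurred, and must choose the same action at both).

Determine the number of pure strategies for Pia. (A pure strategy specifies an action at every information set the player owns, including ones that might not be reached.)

16

Pia owns the root with actions {r, s} — two choices.
Pia owns the node after r-H with actions {z, w} — two choices.
Pia owns the node after s-H with actions {N, E} — two choices.
Pia owns the node after s-H-N with actions {C, M} — two choices.
A pure strategy fixes one action at each information set independently, so the count is the product 2 × 2 × 2 × 2 = 16.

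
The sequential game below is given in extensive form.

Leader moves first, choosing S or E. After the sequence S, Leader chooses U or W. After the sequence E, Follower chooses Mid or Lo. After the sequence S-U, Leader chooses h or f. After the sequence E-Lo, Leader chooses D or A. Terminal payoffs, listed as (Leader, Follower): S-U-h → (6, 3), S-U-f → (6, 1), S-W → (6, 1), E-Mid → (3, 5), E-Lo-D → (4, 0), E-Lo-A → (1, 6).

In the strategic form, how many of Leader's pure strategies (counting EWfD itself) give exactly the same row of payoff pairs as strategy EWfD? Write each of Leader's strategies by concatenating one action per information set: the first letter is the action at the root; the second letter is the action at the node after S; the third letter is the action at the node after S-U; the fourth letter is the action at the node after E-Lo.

4

Row for EWfD (columns Mid, Lo): (3,5) (4,0).
Under EWfD, Leader's choice at the node after S and at the node after S-U can never be reached regardless of what Follower does, so varying those choices leaves every outcome unchanged.
Holding the reachable choices fixed and varying the unreachable ones freely already gives 2 × 2 = 4 equivalent strategies.
No other strategy reproduces this row, so those 4 are the full class: EUhD, EUfD, EWhD, EWfD.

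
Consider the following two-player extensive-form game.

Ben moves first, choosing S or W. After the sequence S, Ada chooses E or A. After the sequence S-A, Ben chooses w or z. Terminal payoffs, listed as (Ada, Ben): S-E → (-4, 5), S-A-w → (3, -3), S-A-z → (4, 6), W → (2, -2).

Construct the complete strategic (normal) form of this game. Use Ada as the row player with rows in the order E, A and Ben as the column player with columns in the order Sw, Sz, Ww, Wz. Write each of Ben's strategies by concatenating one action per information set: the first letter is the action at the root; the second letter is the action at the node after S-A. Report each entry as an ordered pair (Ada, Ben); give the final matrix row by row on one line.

E: (-4,5) (-4,5) (2,-2) (2,-2) | A: (3,-3) (4,6) (2,-2) (2,-2)

           Sw       Sz       Ww       Wz
   E   (-4,5)   (-4,5)   (2,-2)   (2,-2)
   A   (3,-3)    (4,6)   (2,-2)   (2,-2)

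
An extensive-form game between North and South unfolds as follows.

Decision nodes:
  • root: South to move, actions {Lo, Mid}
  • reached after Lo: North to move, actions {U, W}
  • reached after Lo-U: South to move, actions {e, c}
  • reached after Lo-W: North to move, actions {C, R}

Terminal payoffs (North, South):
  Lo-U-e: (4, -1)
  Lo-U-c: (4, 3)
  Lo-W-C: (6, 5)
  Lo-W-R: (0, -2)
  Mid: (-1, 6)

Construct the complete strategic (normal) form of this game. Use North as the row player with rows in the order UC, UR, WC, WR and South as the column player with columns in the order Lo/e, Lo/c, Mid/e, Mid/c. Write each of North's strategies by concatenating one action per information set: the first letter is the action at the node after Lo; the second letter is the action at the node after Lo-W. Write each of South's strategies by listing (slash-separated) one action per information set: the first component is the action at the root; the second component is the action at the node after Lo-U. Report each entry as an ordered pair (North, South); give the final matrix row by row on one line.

Row UC: Lo/e→(4,-1), Lo/c→(4,3), Mid/e→(-1,6), Mid/c→(-1,6)
Row UR: Lo/e→(4,-1), Lo/c→(4,3), Mid/e→(-1,6), Mid/c→(-1,6)
Row WC: Lo/e→(6,5), Lo/c→(6,5), Mid/e→(-1,6), Mid/c→(-1,6)
Row WR: Lo/e→(0,-2), Lo/c→(0,-2), Mid/e→(-1,6), Mid/c→(-1,6)

UC: (4,-1) (4,3) (-1,6) (-1,6) | UR: (4,-1) (4,3) (-1,6) (-1,6) | WC: (6,5) (6,5) (-1,6) (-1,6) | WR: (0,-2) (0,-2) (-1,6) (-1,6)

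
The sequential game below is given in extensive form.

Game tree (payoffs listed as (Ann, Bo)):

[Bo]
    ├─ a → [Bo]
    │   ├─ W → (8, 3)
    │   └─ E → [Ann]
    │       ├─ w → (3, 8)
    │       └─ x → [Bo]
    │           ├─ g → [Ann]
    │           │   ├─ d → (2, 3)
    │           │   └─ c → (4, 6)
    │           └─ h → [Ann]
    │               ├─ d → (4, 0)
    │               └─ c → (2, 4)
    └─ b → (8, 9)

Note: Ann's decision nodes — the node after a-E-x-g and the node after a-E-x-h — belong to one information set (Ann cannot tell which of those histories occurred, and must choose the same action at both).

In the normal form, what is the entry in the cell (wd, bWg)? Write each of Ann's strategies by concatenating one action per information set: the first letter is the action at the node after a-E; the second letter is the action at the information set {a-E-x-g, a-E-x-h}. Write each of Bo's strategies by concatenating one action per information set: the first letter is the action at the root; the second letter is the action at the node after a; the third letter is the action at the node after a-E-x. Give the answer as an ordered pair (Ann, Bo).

(8, 9)

Trace the play path from the root:
  Bo plays b
→ terminal payoff (8, 9).
(Ann's choice at the node after a-E is never reached on this path, so it doesn't affect the outcome.)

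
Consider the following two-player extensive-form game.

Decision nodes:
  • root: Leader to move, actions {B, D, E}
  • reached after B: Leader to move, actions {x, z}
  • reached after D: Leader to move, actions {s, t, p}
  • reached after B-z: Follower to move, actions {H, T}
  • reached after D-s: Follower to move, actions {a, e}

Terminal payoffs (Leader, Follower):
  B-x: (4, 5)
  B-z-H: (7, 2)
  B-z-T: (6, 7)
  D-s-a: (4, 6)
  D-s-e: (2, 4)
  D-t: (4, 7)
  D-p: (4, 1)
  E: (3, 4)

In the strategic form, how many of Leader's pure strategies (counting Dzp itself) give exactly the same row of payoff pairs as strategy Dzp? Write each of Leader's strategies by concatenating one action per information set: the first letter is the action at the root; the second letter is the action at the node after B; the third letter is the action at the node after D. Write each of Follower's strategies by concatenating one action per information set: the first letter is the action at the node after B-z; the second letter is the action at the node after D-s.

Row for Dzp (columns Ha, He, Ta, Te): (4,1) (4,1) (4,1) (4,1).
Under Dzp, Leader's choice at the node after B can never be reached regardless of what Follower does, so varying those choices leaves every outcome unchanged.
Holding the reachable choices fixed and varying the unreachable one freely already gives 2 equivalent strategies.
No other strategy reproduces this row, so those 2 are the full class: Dxp, Dzp.

2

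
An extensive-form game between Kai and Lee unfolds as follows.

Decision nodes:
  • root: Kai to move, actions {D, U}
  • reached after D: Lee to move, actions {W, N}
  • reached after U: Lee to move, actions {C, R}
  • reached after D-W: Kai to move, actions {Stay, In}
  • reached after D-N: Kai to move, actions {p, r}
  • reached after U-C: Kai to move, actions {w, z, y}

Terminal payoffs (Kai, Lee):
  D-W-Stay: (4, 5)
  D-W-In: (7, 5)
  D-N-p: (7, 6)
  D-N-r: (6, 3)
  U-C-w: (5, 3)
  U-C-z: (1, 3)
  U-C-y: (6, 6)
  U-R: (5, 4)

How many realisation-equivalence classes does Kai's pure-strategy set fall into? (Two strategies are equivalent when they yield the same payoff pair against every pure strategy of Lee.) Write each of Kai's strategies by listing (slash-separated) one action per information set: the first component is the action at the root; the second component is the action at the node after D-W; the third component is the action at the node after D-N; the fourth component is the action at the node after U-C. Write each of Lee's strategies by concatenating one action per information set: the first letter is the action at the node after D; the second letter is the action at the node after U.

7

Kai has 24 pure strategies: D/Stay/p/w, D/Stay/p/z, D/Stay/p/y, D/Stay/r/w, D/Stay/r/z, D/Stay/r/y, D/In/p/w, D/In/p/z, D/In/p/y, D/In/r/w, D/In/r/z, D/In/r/y, U/Stay/p/w, U/Stay/p/z, U/Stay/p/y, U/Stay/r/w, U/Stay/r/z, U/Stay/r/y, U/In/p/w, U/In/p/z, U/In/p/y, U/In/r/w, U/In/r/z, U/In/r/y. Columns: WC, WR, NC, NR.
{D/Stay/p/w, D/Stay/p/z, D/Stay/p/y} → row (4,5) (4,5) (7,6) (7,6)
{D/Stay/r/w, D/Stay/r/z, D/Stay/r/y} → row (4,5) (4,5) (6,3) (6,3)
{D/In/p/w, D/In/p/z, D/In/p/y} → row (7,5) (7,5) (7,6) (7,6)
{D/In/r/w, D/In/r/z, D/In/r/y} → row (7,5) (7,5) (6,3) (6,3)
{U/Stay/p/w, U/Stay/r/w, U/In/p/w, U/In/r/w} → row (5,3) (5,4) (5,3) (5,4)
{U/Stay/p/z, U/Stay/r/z, U/In/p/z, U/In/r/z} → row (1,3) (5,4) (1,3) (5,4)
{U/Stay/p/y, U/Stay/r/y, U/In/p/y, U/In/r/y} → row (6,6) (5,4) (6,6) (5,4)
That's 7 distinct rows out of 24 strategies.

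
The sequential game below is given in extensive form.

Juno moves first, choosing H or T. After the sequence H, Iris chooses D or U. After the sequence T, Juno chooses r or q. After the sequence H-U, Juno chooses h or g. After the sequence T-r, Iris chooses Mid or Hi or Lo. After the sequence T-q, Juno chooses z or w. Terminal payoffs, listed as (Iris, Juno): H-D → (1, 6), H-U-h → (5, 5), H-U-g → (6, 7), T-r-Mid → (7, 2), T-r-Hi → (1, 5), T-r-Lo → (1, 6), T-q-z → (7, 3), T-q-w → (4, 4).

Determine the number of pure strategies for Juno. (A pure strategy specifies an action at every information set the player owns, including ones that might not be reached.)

Juno owns the root with actions {H, T} — two choices.
Juno owns the node after T with actions {r, q} — two choices.
Juno owns the node after H-U with actions {h, g} — two choices.
Juno owns the node after T-q with actions {z, w} — two choices.
A pure strategy fixes one action at each information set independently, so the count is the product 2 × 2 × 2 × 2 = 16.
(For reference, Iris has 6 pure strategies, giving a 16×6 normal-form matrix.)

16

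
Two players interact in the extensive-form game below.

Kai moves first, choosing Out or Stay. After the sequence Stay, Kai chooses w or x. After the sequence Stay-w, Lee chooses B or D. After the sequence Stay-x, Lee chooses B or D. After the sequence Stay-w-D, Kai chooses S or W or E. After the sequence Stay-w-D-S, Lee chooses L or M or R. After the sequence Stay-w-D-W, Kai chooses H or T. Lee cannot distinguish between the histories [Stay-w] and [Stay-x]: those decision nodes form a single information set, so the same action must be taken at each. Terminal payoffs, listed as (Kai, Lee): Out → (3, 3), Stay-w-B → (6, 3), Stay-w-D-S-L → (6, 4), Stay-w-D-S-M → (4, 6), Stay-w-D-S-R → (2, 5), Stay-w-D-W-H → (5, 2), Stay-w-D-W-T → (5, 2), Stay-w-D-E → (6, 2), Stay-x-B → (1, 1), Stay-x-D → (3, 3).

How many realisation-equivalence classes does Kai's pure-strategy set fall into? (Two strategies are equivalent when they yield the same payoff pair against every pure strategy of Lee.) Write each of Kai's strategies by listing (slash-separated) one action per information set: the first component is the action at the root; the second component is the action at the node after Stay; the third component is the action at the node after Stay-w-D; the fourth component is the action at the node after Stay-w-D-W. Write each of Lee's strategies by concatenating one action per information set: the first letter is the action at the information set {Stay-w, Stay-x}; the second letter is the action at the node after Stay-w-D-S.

Kai has 24 pure strategies: Out/w/S/H, Out/w/S/T, Out/w/W/H, Out/w/W/T, Out/w/E/H, Out/w/E/T, Out/x/S/H, Out/x/S/T, Out/x/W/H, Out/x/W/T, Out/x/E/H, Out/x/E/T, Stay/w/S/H, Stay/w/S/T, Stay/w/W/H, Stay/w/W/T, Stay/w/E/H, Stay/w/E/T, Stay/x/S/H, Stay/x/S/T, Stay/x/W/H, Stay/x/W/T, Stay/x/E/H, Stay/x/E/T. Columns: BL, BM, BR, DL, DM, DR.
{Out/w/S/H, Out/w/S/T, Out/w/W/H, Out/w/W/T, Out/w/E/H, Out/w/E/T, Out/x/S/H, Out/x/S/T, Out/x/W/H, Out/x/W/T, Out/x/E/H, Out/x/E/T} → row (3,3) (3,3) (3,3) (3,3) (3,3) (3,3)
{Stay/w/S/H, Stay/w/S/T} → row (6,3) (6,3) (6,3) (6,4) (4,6) (2,5)
{Stay/w/W/H, Stay/w/W/T} → row (6,3) (6,3) (6,3) (5,2) (5,2) (5,2)
{Stay/w/E/H, Stay/w/E/T} → row (6,3) (6,3) (6,3) (6,2) (6,2) (6,2)
{Stay/x/S/H, Stay/x/S/T, Stay/x/W/H, Stay/x/W/T, Stay/x/E/H, Stay/x/E/T} → row (1,1) (1,1) (1,1) (3,3) (3,3) (3,3)
That's 5 distinct rows out of 24 strategies.

5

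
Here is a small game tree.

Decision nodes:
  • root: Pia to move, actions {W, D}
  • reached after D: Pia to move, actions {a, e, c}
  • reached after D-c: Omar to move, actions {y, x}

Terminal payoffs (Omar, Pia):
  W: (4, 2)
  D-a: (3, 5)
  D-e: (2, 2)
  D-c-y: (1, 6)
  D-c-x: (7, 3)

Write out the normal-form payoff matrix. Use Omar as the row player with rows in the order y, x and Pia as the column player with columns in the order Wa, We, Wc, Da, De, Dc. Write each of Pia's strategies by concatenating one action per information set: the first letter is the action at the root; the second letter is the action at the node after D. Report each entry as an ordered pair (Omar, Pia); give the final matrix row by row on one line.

y: (4,2) (4,2) (4,2) (3,5) (2,2) (1,6) | x: (4,2) (4,2) (4,2) (3,5) (2,2) (7,3)

           Wa       We       Wc       Da       De       Dc
   y    (4,2)    (4,2)    (4,2)    (3,5)    (2,2)    (1,6)
   x    (4,2)    (4,2)    (4,2)    (3,5)    (2,2)    (7,3)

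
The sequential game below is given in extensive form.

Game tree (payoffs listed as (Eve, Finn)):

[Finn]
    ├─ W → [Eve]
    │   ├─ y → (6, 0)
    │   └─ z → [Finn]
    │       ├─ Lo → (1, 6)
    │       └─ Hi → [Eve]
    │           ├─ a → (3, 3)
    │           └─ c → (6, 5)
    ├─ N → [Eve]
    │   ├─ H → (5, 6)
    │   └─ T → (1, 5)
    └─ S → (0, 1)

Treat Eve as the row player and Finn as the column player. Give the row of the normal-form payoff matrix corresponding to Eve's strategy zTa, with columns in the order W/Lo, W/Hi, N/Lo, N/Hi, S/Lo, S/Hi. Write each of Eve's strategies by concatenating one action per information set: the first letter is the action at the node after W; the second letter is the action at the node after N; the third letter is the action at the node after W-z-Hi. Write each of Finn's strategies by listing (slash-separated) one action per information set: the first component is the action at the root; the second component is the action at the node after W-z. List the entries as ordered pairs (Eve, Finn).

vs W/Lo: Finn plays W → Eve plays z at [W] → Finn plays Lo at [W-z] → (1, 6)
vs W/Hi: Finn plays W → Eve plays z at [W] → Finn plays Hi at [W-z] → Eve plays a at [W-z-Hi] → (3, 3)
vs N/Lo: Finn plays N → Eve plays T at [N] → (1, 5)
vs N/Hi: Finn plays N → Eve plays T at [N] → (1, 5)
vs S/Lo: Finn plays S → (0, 1)
vs S/Hi: Finn plays S → (0, 1)

(1,6) (3,3) (1,5) (1,5) (0,1) (0,1)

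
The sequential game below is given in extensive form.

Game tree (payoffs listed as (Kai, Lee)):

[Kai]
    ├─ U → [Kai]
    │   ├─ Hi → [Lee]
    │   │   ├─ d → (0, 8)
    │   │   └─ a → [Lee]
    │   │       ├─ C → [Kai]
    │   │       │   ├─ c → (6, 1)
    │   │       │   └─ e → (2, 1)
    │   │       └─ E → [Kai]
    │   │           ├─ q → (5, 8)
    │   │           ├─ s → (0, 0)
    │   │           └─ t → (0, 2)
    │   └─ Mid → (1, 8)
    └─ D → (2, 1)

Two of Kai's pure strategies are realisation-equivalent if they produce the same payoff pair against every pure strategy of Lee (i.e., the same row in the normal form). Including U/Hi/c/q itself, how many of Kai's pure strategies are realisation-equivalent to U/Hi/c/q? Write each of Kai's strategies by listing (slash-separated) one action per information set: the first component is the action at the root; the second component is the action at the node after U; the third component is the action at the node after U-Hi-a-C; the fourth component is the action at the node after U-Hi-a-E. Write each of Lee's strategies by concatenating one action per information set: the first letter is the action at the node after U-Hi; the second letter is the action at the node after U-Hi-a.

Row for U/Hi/c/q (columns dC, dE, aC, aE): (0,8) (0,8) (6,1) (5,8).
Every one of Kai's information sets is on the play path for some reply by Lee when Kai follows U/Hi/c/q.
Changing the action at any of them therefore changes at least one column, so only U/Hi/c/q itself gives this row.

1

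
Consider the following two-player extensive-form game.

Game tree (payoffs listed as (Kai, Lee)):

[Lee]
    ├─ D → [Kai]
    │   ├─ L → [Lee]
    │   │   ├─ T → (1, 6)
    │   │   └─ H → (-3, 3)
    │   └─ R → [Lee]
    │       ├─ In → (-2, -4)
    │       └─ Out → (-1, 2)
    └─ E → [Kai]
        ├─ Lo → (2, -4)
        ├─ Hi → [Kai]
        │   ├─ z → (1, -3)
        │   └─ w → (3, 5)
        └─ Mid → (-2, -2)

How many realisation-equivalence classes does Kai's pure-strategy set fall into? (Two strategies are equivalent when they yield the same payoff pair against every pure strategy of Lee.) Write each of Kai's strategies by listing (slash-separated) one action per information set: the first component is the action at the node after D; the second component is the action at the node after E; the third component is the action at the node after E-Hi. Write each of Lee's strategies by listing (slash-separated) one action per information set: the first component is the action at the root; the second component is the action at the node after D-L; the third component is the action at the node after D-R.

Kai has 12 pure strategies: L/Lo/z, L/Lo/w, L/Hi/z, L/Hi/w, L/Mid/z, L/Mid/w, R/Lo/z, R/Lo/w, R/Hi/z, R/Hi/w, R/Mid/z, R/Mid/w. Columns: D/T/In, D/T/Out, D/H/In, D/H/Out, E/T/In, E/T/Out, E/H/In, E/H/Out.
{L/Lo/z, L/Lo/w} → row (1,6) (1,6) (-3,3) (-3,3) (2,-4) (2,-4) (2,-4) (2,-4)
{L/Hi/z} → row (1,6) (1,6) (-3,3) (-3,3) (1,-3) (1,-3) (1,-3) (1,-3)
{L/Hi/w} → row (1,6) (1,6) (-3,3) (-3,3) (3,5) (3,5) (3,5) (3,5)
{L/Mid/z, L/Mid/w} → row (1,6) (1,6) (-3,3) (-3,3) (-2,-2) (-2,-2) (-2,-2) (-2,-2)
{R/Lo/z, R/Lo/w} → row (-2,-4) (-1,2) (-2,-4) (-1,2) (2,-4) (2,-4) (2,-4) (2,-4)
{R/Hi/z} → row (-2,-4) (-1,2) (-2,-4) (-1,2) (1,-3) (1,-3) (1,-3) (1,-3)
{R/Hi/w} → row (-2,-4) (-1,2) (-2,-4) (-1,2) (3,5) (3,5) (3,5) (3,5)
{R/Mid/z, R/Mid/w} → row (-2,-4) (-1,2) (-2,-4) (-1,2) (-2,-2) (-2,-2) (-2,-2) (-2,-2)
That's 8 distinct rows out of 12 strategies.

8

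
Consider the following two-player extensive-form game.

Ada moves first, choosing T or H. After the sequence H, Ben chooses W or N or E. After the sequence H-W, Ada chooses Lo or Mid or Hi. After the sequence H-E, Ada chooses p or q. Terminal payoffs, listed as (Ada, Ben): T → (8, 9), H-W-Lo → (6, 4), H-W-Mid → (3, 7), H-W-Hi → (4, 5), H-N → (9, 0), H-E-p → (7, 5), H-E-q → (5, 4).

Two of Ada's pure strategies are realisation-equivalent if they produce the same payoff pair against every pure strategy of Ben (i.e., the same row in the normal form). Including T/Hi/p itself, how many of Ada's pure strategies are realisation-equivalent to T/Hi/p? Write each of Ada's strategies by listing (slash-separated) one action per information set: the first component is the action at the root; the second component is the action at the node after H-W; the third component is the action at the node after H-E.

Row for T/Hi/p (columns W, N, E): (8,9) (8,9) (8,9).
Under T/Hi/p, Ada's choice at the node after H-W and at the node after H-E can never be reached regardless of what Ben does, so varying those choices leaves every outcome unchanged.
Holding the reachable choices fixed and varying the unreachable ones freely already gives 3 × 2 = 6 equivalent strategies.
No other strategy reproduces this row, so those 6 are the full class: T/Lo/p, T/Lo/q, T/Mid/p, T/Mid/q, T/Hi/p, T/Hi/q.

6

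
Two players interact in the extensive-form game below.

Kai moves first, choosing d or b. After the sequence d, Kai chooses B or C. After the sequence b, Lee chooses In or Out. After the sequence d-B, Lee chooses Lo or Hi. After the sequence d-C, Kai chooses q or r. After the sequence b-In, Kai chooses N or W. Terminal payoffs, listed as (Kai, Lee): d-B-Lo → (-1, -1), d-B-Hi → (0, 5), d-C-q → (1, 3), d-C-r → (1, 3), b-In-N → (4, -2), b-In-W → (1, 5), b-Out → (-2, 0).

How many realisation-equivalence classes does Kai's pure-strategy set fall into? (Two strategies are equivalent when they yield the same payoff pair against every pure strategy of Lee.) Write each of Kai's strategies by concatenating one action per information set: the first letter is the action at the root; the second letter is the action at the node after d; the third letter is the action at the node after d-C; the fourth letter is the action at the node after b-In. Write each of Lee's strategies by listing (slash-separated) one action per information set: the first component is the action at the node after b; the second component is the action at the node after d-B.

Kai has 16 pure strategies: dBqN, dBqW, dBrN, dBrW, dCqN, dCqW, dCrN, dCrW, bBqN, bBqW, bBrN, bBrW, bCqN, bCqW, bCrN, bCrW. Columns: In/Lo, In/Hi, Out/Lo, Out/Hi.
{dBqN, dBqW, dBrN, dBrW} → row (-1,-1) (0,5) (-1,-1) (0,5)
{dCqN, dCqW, dCrN, dCrW} → row (1,3) (1,3) (1,3) (1,3)
{bBqN, bBrN, bCqN, bCrN} → row (4,-2) (4,-2) (-2,0) (-2,0)
{bBqW, bBrW, bCqW, bCrW} → row (1,5) (1,5) (-2,0) (-2,0)
That's 4 distinct rows out of 16 strategies.

4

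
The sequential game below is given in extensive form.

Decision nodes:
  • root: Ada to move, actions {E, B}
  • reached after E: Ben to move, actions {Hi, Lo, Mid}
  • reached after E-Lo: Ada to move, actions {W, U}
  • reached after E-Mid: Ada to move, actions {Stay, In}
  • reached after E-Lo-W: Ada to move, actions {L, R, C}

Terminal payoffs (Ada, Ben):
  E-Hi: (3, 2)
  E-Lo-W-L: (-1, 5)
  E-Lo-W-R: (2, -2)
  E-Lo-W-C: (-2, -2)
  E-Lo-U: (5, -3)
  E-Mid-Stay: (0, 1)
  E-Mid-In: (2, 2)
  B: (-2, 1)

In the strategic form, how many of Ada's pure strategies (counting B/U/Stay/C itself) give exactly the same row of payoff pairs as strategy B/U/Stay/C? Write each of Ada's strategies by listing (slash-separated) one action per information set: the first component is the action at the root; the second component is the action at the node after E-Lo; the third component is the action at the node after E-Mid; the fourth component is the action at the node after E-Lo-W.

Row for B/U/Stay/C (columns Hi, Lo, Mid): (-2,1) (-2,1) (-2,1).
Under B/U/Stay/C, Ada's choice at the node after E-Lo and at the node after E-Mid and at the node after E-Lo-W can never be reached regardless of what Ben does, so varying those choices leaves every outcome unchanged.
Holding the reachable choices fixed and varying the unreachable ones freely already gives 2 × 2 × 3 = 12 equivalent strategies.
No other strategy reproduces this row, so those 12 are the full class: B/W/Stay/L, B/W/Stay/R, B/W/Stay/C, B/W/In/L, B/W/In/R, B/W/In/C, B/U/Stay/L, B/U/Stay/R, B/U/Stay/C, B/U/In/L, B/U/In/R, B/U/In/C.

12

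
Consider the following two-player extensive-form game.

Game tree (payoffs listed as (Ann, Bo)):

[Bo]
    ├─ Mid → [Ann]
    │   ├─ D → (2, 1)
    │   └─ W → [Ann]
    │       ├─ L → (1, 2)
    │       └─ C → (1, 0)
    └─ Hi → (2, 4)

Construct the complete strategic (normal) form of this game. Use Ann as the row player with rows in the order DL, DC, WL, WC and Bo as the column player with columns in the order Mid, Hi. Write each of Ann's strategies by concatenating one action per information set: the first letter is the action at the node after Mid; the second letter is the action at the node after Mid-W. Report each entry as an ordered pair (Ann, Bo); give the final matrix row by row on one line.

DL: (2,1) (2,4) | DC: (2,1) (2,4) | WL: (1,2) (2,4) | WC: (1,0) (2,4)

Row DL: Mid→(2,1), Hi→(2,4)
Row DC: Mid→(2,1), Hi→(2,4)
Row WL: Mid→(1,2), Hi→(2,4)
Row WC: Mid→(1,0), Hi→(2,4)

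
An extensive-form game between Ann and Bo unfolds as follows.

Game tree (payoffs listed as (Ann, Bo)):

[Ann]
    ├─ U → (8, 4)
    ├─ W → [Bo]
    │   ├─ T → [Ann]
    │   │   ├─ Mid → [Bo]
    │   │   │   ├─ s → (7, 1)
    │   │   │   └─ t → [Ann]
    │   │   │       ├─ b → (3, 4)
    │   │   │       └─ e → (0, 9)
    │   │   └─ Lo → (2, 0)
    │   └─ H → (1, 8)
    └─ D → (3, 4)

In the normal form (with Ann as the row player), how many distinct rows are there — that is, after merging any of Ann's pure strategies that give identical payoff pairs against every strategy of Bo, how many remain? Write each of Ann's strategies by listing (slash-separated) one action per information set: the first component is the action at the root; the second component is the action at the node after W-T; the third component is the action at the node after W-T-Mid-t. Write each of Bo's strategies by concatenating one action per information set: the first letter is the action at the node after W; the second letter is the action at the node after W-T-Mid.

Ann has 12 pure strategies: U/Mid/b, U/Mid/e, U/Lo/b, U/Lo/e, W/Mid/b, W/Mid/e, W/Lo/b, W/Lo/e, D/Mid/b, D/Mid/e, D/Lo/b, D/Lo/e. Columns: Ts, Tt, Hs, Ht.
{U/Mid/b, U/Mid/e, U/Lo/b, U/Lo/e} → row (8,4) (8,4) (8,4) (8,4)
{W/Mid/b} → row (7,1) (3,4) (1,8) (1,8)
{W/Mid/e} → row (7,1) (0,9) (1,8) (1,8)
{W/Lo/b, W/Lo/e} → row (2,0) (2,0) (1,8) (1,8)
{D/Mid/b, D/Mid/e, D/Lo/b, D/Lo/e} → row (3,4) (3,4) (3,4) (3,4)
That's 5 distinct rows out of 12 strategies.

5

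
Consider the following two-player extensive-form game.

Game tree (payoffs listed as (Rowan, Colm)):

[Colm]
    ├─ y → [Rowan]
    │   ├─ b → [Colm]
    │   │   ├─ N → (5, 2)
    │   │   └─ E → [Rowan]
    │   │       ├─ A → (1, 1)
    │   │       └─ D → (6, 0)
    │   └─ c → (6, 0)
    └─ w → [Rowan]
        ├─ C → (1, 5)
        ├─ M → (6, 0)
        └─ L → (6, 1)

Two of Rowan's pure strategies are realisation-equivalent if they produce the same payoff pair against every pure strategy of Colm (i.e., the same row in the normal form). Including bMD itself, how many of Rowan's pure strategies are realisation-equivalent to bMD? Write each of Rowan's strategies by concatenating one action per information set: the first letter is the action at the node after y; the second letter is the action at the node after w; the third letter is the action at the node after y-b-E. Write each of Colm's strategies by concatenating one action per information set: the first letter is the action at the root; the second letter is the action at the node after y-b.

1

Row for bMD (columns yN, yE, wN, wE): (5,2) (6,0) (6,0) (6,0).
Every one of Rowan's information sets is on the play path for some reply by Colm when Rowan follows bMD.
Changing the action at any of them therefore changes at least one column, so only bMD itself gives this row.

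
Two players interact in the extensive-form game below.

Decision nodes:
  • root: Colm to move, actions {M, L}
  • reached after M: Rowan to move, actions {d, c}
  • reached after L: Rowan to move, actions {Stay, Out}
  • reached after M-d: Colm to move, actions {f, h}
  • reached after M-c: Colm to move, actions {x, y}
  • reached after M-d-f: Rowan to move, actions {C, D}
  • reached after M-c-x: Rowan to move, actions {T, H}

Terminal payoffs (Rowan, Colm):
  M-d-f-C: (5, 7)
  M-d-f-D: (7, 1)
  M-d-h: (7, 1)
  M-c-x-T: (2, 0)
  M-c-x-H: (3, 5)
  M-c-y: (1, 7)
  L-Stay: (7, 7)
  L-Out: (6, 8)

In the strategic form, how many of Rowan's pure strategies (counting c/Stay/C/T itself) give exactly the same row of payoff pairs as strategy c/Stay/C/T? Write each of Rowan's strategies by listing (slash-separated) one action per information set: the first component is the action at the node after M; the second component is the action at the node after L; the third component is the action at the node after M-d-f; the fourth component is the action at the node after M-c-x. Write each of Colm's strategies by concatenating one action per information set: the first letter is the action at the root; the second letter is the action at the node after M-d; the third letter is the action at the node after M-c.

2

Row for c/Stay/C/T (columns Mfx, Mfy, Mhx, Mhy, Lfx, Lfy, Lhx, Lhy): (2,0) (1,7) (2,0) (1,7) (7,7) (7,7) (7,7) (7,7).
Under c/Stay/C/T, Rowan's choice at the node after M-d-f can never be reached regardless of what Colm does, so varying those choices leaves every outcome unchanged.
Holding the reachable choices fixed and varying the unreachable one freely already gives 2 equivalent strategies.
No other strategy reproduces this row, so those 2 are the full class: c/Stay/C/T, c/Stay/D/T.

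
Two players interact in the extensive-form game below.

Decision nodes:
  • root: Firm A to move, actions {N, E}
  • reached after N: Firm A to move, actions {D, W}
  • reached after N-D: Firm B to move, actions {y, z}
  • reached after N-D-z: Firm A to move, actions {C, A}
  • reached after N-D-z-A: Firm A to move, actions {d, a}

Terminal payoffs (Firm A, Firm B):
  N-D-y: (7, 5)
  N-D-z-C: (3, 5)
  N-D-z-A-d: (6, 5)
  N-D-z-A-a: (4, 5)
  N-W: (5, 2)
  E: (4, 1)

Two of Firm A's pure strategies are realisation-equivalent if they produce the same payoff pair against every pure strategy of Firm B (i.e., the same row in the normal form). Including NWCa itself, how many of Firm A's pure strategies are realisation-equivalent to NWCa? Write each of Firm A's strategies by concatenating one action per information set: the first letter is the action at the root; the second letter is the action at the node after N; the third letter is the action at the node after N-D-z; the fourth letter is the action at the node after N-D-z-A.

Row for NWCa (columns y, z): (5,2) (5,2).
Under NWCa, Firm A's choice at the node after N-D-z and at the node after N-D-z-A can never be reached regardless of what Firm B does, so varying those choices leaves every outcome unchanged.
Holding the reachable choices fixed and varying the unreachable ones freely already gives 2 × 2 = 4 equivalent strategies.
No other strategy reproduces this row, so those 4 are the full class: NWCd, NWCa, NWAd, NWAa.

4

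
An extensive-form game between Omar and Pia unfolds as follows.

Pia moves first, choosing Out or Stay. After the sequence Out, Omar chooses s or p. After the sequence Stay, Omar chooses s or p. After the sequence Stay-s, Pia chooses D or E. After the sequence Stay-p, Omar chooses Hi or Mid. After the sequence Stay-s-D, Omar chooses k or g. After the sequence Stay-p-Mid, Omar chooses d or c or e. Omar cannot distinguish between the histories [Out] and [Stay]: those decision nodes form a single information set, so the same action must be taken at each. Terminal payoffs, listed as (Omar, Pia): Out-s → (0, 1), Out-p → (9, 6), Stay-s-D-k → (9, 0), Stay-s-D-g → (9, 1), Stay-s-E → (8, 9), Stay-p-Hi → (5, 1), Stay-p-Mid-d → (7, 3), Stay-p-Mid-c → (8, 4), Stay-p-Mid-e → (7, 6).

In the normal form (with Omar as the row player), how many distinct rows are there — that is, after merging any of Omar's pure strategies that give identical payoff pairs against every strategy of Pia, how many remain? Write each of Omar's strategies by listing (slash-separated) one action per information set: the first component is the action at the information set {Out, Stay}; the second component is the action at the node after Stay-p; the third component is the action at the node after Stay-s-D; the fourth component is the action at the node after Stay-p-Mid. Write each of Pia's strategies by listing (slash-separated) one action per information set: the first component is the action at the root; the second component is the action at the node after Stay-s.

6

Omar has 24 pure strategies: s/Hi/k/d, s/Hi/k/c, s/Hi/k/e, s/Hi/g/d, s/Hi/g/c, s/Hi/g/e, s/Mid/k/d, s/Mid/k/c, s/Mid/k/e, s/Mid/g/d, s/Mid/g/c, s/Mid/g/e, p/Hi/k/d, p/Hi/k/c, p/Hi/k/e, p/Hi/g/d, p/Hi/g/c, p/Hi/g/e, p/Mid/k/d, p/Mid/k/c, p/Mid/k/e, p/Mid/g/d, p/Mid/g/c, p/Mid/g/e. Columns: Out/D, Out/E, Stay/D, Stay/E.
{s/Hi/k/d, s/Hi/k/c, s/Hi/k/e, s/Mid/k/d, s/Mid/k/c, s/Mid/k/e} → row (0,1) (0,1) (9,0) (8,9)
{s/Hi/g/d, s/Hi/g/c, s/Hi/g/e, s/Mid/g/d, s/Mid/g/c, s/Mid/g/e} → row (0,1) (0,1) (9,1) (8,9)
{p/Hi/k/d, p/Hi/k/c, p/Hi/k/e, p/Hi/g/d, p/Hi/g/c, p/Hi/g/e} → row (9,6) (9,6) (5,1) (5,1)
{p/Mid/k/d, p/Mid/g/d} → row (9,6) (9,6) (7,3) (7,3)
{p/Mid/k/c, p/Mid/g/c} → row (9,6) (9,6) (8,4) (8,4)
{p/Mid/k/e, p/Mid/g/e} → row (9,6) (9,6) (7,6) (7,6)
That's 6 distinct rows out of 24 strategies.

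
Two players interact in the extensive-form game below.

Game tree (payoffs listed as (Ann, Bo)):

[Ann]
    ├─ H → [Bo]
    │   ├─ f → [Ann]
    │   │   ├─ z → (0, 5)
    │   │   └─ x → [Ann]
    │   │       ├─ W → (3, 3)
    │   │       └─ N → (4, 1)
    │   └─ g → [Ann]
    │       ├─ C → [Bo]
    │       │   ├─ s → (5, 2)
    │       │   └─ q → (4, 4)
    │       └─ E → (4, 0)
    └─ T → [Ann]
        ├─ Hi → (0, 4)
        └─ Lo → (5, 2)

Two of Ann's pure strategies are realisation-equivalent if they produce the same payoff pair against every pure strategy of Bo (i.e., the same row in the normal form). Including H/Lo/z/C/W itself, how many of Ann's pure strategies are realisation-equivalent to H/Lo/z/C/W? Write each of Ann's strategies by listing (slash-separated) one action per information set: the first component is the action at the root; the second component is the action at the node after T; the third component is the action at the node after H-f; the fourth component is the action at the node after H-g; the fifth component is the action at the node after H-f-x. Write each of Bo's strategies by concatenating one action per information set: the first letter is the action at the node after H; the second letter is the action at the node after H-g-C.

Row for H/Lo/z/C/W (columns fs, fq, gs, gq): (0,5) (0,5) (5,2) (4,4).
Under H/Lo/z/C/W, Ann's choice at the node after T and at the node after H-f-x can never be reached regardless of what Bo does, so varying those choices leaves every outcome unchanged.
Holding the reachable choices fixed and varying the unreachable ones freely already gives 2 × 2 = 4 equivalent strategies.
No other strategy reproduces this row, so those 4 are the full class: H/Hi/z/C/W, H/Hi/z/C/N, H/Lo/z/C/W, H/Lo/z/C/N.

4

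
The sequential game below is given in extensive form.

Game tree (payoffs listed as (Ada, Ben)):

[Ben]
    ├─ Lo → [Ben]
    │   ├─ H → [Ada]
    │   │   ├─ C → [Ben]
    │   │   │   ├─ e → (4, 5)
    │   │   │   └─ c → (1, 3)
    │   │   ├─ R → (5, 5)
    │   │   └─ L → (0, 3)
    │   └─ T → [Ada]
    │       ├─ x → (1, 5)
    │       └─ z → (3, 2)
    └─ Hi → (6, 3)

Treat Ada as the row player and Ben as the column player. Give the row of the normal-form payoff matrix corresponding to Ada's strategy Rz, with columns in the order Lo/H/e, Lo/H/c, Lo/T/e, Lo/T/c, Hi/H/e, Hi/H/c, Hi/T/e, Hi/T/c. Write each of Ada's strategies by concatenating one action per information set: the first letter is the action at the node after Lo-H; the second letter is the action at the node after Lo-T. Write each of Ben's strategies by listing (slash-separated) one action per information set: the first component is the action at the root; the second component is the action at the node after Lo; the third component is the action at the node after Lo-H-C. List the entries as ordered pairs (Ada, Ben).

(5,5) (5,5) (3,2) (3,2) (6,3) (6,3) (6,3) (6,3)

vs Lo/H/e: Ben plays Lo → Ben plays H at [Lo] → Ada plays R at [Lo-H] → (5, 5)
vs Lo/H/c: Ben plays Lo → Ben plays H at [Lo] → Ada plays R at [Lo-H] → (5, 5)
vs Lo/T/e: Ben plays Lo → Ben plays T at [Lo] → Ada plays z at [Lo-T] → (3, 2)
vs Lo/T/c: Ben plays Lo → Ben plays T at [Lo] → Ada plays z at [Lo-T] → (3, 2)
vs Hi/H/e: Ben plays Hi → (6, 3)
vs Hi/H/c: Ben plays Hi → (6, 3)
vs Hi/T/e: Ben plays Hi → (6, 3)
vs Hi/T/c: Ben plays Hi → (6, 3)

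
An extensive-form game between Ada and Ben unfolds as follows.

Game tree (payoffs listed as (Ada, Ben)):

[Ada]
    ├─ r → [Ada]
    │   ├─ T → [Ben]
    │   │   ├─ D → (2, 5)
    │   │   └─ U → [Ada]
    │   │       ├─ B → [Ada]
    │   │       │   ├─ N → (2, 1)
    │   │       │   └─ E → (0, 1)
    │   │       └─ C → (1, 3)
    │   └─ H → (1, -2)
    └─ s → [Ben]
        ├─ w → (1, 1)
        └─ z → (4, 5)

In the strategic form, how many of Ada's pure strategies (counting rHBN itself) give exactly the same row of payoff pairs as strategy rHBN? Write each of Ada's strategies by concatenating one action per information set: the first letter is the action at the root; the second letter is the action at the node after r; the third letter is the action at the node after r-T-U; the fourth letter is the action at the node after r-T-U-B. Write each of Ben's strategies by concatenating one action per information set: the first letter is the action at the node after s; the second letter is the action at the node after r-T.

4

Row for rHBN (columns wD, wU, zD, zU): (1,-2) (1,-2) (1,-2) (1,-2).
Under rHBN, Ada's choice at the node after r-T-U and at the node after r-T-U-B can never be reached regardless of what Ben does, so varying those choices leaves every outcome unchanged.
Holding the reachable choices fixed and varying the unreachable ones freely already gives 2 × 2 = 4 equivalent strategies.
No other strategy reproduces this row, so those 4 are the full class: rHBN, rHBE, rHCN, rHCE.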